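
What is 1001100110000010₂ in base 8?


Group into 3-bit groups: 001001100110000010
  001 = 1
  001 = 1
  100 = 4
  110 = 6
  000 = 0
  010 = 2
= 0o114602


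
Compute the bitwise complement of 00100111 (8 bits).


Original: 00100111
Invert all bits:
  bit 0: 0 → 1
  bit 1: 0 → 1
  bit 2: 1 → 0
  bit 3: 0 → 1
  bit 4: 0 → 1
  bit 5: 1 → 0
  bit 6: 1 → 0
  bit 7: 1 → 0
= 11011000


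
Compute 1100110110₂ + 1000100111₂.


Align and add column by column (LSB to MSB, carry propagating):
  01100110110
+ 01000100111
  -----------
  col 0: 0 + 1 + 0 (carry in) = 1 → bit 1, carry out 0
  col 1: 1 + 1 + 0 (carry in) = 2 → bit 0, carry out 1
  col 2: 1 + 1 + 1 (carry in) = 3 → bit 1, carry out 1
  col 3: 0 + 0 + 1 (carry in) = 1 → bit 1, carry out 0
  col 4: 1 + 0 + 0 (carry in) = 1 → bit 1, carry out 0
  col 5: 1 + 1 + 0 (carry in) = 2 → bit 0, carry out 1
  col 6: 0 + 0 + 1 (carry in) = 1 → bit 1, carry out 0
  col 7: 0 + 0 + 0 (carry in) = 0 → bit 0, carry out 0
  col 8: 1 + 0 + 0 (carry in) = 1 → bit 1, carry out 0
  col 9: 1 + 1 + 0 (carry in) = 2 → bit 0, carry out 1
  col 10: 0 + 0 + 1 (carry in) = 1 → bit 1, carry out 0
Reading bits MSB→LSB: 10101011101
Strip leading zeros: 10101011101
= 10101011101


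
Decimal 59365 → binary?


Divide by 2 repeatedly:
59365 ÷ 2 = 29682 remainder 1
29682 ÷ 2 = 14841 remainder 0
14841 ÷ 2 = 7420 remainder 1
7420 ÷ 2 = 3710 remainder 0
3710 ÷ 2 = 1855 remainder 0
1855 ÷ 2 = 927 remainder 1
927 ÷ 2 = 463 remainder 1
463 ÷ 2 = 231 remainder 1
231 ÷ 2 = 115 remainder 1
115 ÷ 2 = 57 remainder 1
57 ÷ 2 = 28 remainder 1
28 ÷ 2 = 14 remainder 0
14 ÷ 2 = 7 remainder 0
7 ÷ 2 = 3 remainder 1
3 ÷ 2 = 1 remainder 1
1 ÷ 2 = 0 remainder 1
Reading remainders bottom-up:
= 1110011111100101


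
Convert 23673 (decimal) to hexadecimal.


Divide by 16 repeatedly:
23673 ÷ 16 = 1479 remainder 9 (9)
1479 ÷ 16 = 92 remainder 7 (7)
92 ÷ 16 = 5 remainder 12 (C)
5 ÷ 16 = 0 remainder 5 (5)
Reading remainders bottom-up:
= 0x5C79


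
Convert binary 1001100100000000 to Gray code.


Binary: 1001100100000000
Gray code: G = B XOR (B >> 1)
B >> 1 = 0100110010000000
1001100100000000 XOR 0100110010000000:
  1 XOR 0 = 1
  0 XOR 1 = 1
  0 XOR 0 = 0
  1 XOR 0 = 1
  1 XOR 1 = 0
  0 XOR 1 = 1
  0 XOR 0 = 0
  1 XOR 0 = 1
  0 XOR 1 = 1
  0 XOR 0 = 0
  0 XOR 0 = 0
  0 XOR 0 = 0
  0 XOR 0 = 0
  0 XOR 0 = 0
  0 XOR 0 = 0
  0 XOR 0 = 0
= 1101010110000000


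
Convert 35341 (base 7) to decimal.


Positional values (base 7):
  1 × 7^0 = 1 × 1 = 1
  4 × 7^1 = 4 × 7 = 28
  3 × 7^2 = 3 × 49 = 147
  5 × 7^3 = 5 × 343 = 1715
  3 × 7^4 = 3 × 2401 = 7203
Sum = 1 + 28 + 147 + 1715 + 7203
= 9094


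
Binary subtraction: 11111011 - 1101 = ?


Align and subtract column by column (LSB to MSB, borrowing when needed):
  11111011
- 00001101
  --------
  col 0: (1 - 0 borrow-in) - 1 → 1 - 1 = 0, borrow out 0
  col 1: (1 - 0 borrow-in) - 0 → 1 - 0 = 1, borrow out 0
  col 2: (0 - 0 borrow-in) - 1 → borrow from next column: (0+2) - 1 = 1, borrow out 1
  col 3: (1 - 1 borrow-in) - 1 → borrow from next column: (0+2) - 1 = 1, borrow out 1
  col 4: (1 - 1 borrow-in) - 0 → 0 - 0 = 0, borrow out 0
  col 5: (1 - 0 borrow-in) - 0 → 1 - 0 = 1, borrow out 0
  col 6: (1 - 0 borrow-in) - 0 → 1 - 0 = 1, borrow out 0
  col 7: (1 - 0 borrow-in) - 0 → 1 - 0 = 1, borrow out 0
Reading bits MSB→LSB: 11101110
Strip leading zeros: 11101110
= 11101110


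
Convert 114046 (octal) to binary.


Each octal digit → 3 binary bits:
  1 = 001
  1 = 001
  4 = 100
  0 = 000
  4 = 100
  6 = 110
Concatenate: 001 001 100 000 100 110
= 001001100000100110


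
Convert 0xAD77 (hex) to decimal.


Positional values:
Position 0: 7 × 16^0 = 7 × 1 = 7
Position 1: 7 × 16^1 = 7 × 16 = 112
Position 2: D × 16^2 = 13 × 256 = 3328
Position 3: A × 16^3 = 10 × 4096 = 40960
Sum = 7 + 112 + 3328 + 40960
= 44407


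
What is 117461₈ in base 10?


Positional values:
Position 0: 1 × 8^0 = 1
Position 1: 6 × 8^1 = 48
Position 2: 4 × 8^2 = 256
Position 3: 7 × 8^3 = 3584
Position 4: 1 × 8^4 = 4096
Position 5: 1 × 8^5 = 32768
Sum = 1 + 48 + 256 + 3584 + 4096 + 32768
= 40753


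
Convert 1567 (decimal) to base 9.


Divide by 9 repeatedly:
1567 ÷ 9 = 174 remainder 1
174 ÷ 9 = 19 remainder 3
19 ÷ 9 = 2 remainder 1
2 ÷ 9 = 0 remainder 2
Reading remainders bottom-up:
= 2131


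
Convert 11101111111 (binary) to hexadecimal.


Group into 4-bit nibbles: 011101111111
  0111 = 7
  0111 = 7
  1111 = F
= 0x77F


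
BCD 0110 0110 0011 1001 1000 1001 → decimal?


Each 4-bit group → digit:
  0110 → 6
  0110 → 6
  0011 → 3
  1001 → 9
  1000 → 8
  1001 → 9
= 663989


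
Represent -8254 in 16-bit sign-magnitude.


Sign bit: 1 (negative)
Magnitude: 8254 = 010000000111110
= 1010000000111110


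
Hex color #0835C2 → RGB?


Hex: #0835C2
R = 08₁₆ = 8
G = 35₁₆ = 53
B = C2₁₆ = 194
= RGB(8, 53, 194)


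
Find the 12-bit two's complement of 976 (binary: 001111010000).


Original: 001111010000
Step 1 - Invert all bits: 110000101111
Step 2 - Add 1: 110000101111 + 1
= 110000110000 (represents -976)


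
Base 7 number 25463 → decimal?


Positional values (base 7):
  3 × 7^0 = 3 × 1 = 3
  6 × 7^1 = 6 × 7 = 42
  4 × 7^2 = 4 × 49 = 196
  5 × 7^3 = 5 × 343 = 1715
  2 × 7^4 = 2 × 2401 = 4802
Sum = 3 + 42 + 196 + 1715 + 4802
= 6758


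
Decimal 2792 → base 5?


Divide by 5 repeatedly:
2792 ÷ 5 = 558 remainder 2
558 ÷ 5 = 111 remainder 3
111 ÷ 5 = 22 remainder 1
22 ÷ 5 = 4 remainder 2
4 ÷ 5 = 0 remainder 4
Reading remainders bottom-up:
= 42132


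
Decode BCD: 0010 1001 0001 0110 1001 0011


Each 4-bit group → digit:
  0010 → 2
  1001 → 9
  0001 → 1
  0110 → 6
  1001 → 9
  0011 → 3
= 291693


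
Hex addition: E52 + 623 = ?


Align and add column by column (LSB to MSB, each column mod 16 with carry):
  0E52
+ 0623
  ----
  col 0: 2(2) + 3(3) + 0 (carry in) = 5 → 5(5), carry out 0
  col 1: 5(5) + 2(2) + 0 (carry in) = 7 → 7(7), carry out 0
  col 2: E(14) + 6(6) + 0 (carry in) = 20 → 4(4), carry out 1
  col 3: 0(0) + 0(0) + 1 (carry in) = 1 → 1(1), carry out 0
Reading digits MSB→LSB: 1475
Strip leading zeros: 1475
= 0x1475


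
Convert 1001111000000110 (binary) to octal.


Group into 3-bit groups: 001001111000000110
  001 = 1
  001 = 1
  111 = 7
  000 = 0
  000 = 0
  110 = 6
= 0o117006


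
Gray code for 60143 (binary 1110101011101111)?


Binary: 1110101011101111
Gray code: G = B XOR (B >> 1)
B >> 1 = 0111010101110111
1110101011101111 XOR 0111010101110111:
  1 XOR 0 = 1
  1 XOR 1 = 0
  1 XOR 1 = 0
  0 XOR 1 = 1
  1 XOR 0 = 1
  0 XOR 1 = 1
  1 XOR 0 = 1
  0 XOR 1 = 1
  1 XOR 0 = 1
  1 XOR 1 = 0
  1 XOR 1 = 0
  0 XOR 1 = 1
  1 XOR 0 = 1
  1 XOR 1 = 0
  1 XOR 1 = 0
  1 XOR 1 = 0
= 1001111110011000


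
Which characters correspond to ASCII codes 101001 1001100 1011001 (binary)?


Codes (binary): 101001 1001100 1011001
Per-code ASCII lookup:
  101001 = 41  (special character) → ')'
  1001100 = 76  (range 65-90: uppercase, 76 - 65 = 11) → 'L'
  1011001 = 89  (range 65-90: uppercase, 89 - 65 = 24) → 'Y'
= ')LY'


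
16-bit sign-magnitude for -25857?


Sign bit: 1 (negative)
Magnitude: 25857 = 110010100000001
= 1110010100000001


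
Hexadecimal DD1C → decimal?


Positional values:
Position 0: C × 16^0 = 12 × 1 = 12
Position 1: 1 × 16^1 = 1 × 16 = 16
Position 2: D × 16^2 = 13 × 256 = 3328
Position 3: D × 16^3 = 13 × 4096 = 53248
Sum = 12 + 16 + 3328 + 53248
= 56604


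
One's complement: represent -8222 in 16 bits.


Original: 0010000000011110
Invert all bits:
  bit 0: 0 → 1
  bit 1: 0 → 1
  bit 2: 1 → 0
  bit 3: 0 → 1
  bit 4: 0 → 1
  bit 5: 0 → 1
  bit 6: 0 → 1
  bit 7: 0 → 1
  bit 8: 0 → 1
  bit 9: 0 → 1
  bit 10: 0 → 1
  bit 11: 1 → 0
  bit 12: 1 → 0
  bit 13: 1 → 0
  bit 14: 1 → 0
  bit 15: 0 → 1
= 1101111111100001


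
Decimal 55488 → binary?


Divide by 2 repeatedly:
55488 ÷ 2 = 27744 remainder 0
27744 ÷ 2 = 13872 remainder 0
13872 ÷ 2 = 6936 remainder 0
6936 ÷ 2 = 3468 remainder 0
3468 ÷ 2 = 1734 remainder 0
1734 ÷ 2 = 867 remainder 0
867 ÷ 2 = 433 remainder 1
433 ÷ 2 = 216 remainder 1
216 ÷ 2 = 108 remainder 0
108 ÷ 2 = 54 remainder 0
54 ÷ 2 = 27 remainder 0
27 ÷ 2 = 13 remainder 1
13 ÷ 2 = 6 remainder 1
6 ÷ 2 = 3 remainder 0
3 ÷ 2 = 1 remainder 1
1 ÷ 2 = 0 remainder 1
Reading remainders bottom-up:
= 1101100011000000


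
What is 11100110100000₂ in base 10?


Positional values:
Bit 5: 1 × 2^5 = 32
Bit 7: 1 × 2^7 = 128
Bit 8: 1 × 2^8 = 256
Bit 11: 1 × 2^11 = 2048
Bit 12: 1 × 2^12 = 4096
Bit 13: 1 × 2^13 = 8192
Sum = 32 + 128 + 256 + 2048 + 4096 + 8192
= 14752


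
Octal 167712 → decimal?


Positional values:
Position 0: 2 × 8^0 = 2
Position 1: 1 × 8^1 = 8
Position 2: 7 × 8^2 = 448
Position 3: 7 × 8^3 = 3584
Position 4: 6 × 8^4 = 24576
Position 5: 1 × 8^5 = 32768
Sum = 2 + 8 + 448 + 3584 + 24576 + 32768
= 61386


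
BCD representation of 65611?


Each digit → 4-bit binary:
  6 → 0110
  5 → 0101
  6 → 0110
  1 → 0001
  1 → 0001
= 0110 0101 0110 0001 0001


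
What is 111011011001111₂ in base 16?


Group into 4-bit nibbles: 0111011011001111
  0111 = 7
  0110 = 6
  1100 = C
  1111 = F
= 0x76CF


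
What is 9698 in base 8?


Divide by 8 repeatedly:
9698 ÷ 8 = 1212 remainder 2
1212 ÷ 8 = 151 remainder 4
151 ÷ 8 = 18 remainder 7
18 ÷ 8 = 2 remainder 2
2 ÷ 8 = 0 remainder 2
Reading remainders bottom-up:
= 0o22742


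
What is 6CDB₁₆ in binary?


Each hex digit → 4 binary bits:
  6 = 0110
  C = 1100
  D = 1101
  B = 1011
Concatenate: 0110 1100 1101 1011
= 0110110011011011


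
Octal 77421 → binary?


Each octal digit → 3 binary bits:
  7 = 111
  7 = 111
  4 = 100
  2 = 010
  1 = 001
Concatenate: 111 111 100 010 001
= 111111100010001


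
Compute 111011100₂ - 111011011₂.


Align and subtract column by column (LSB to MSB, borrowing when needed):
  111011100
- 111011011
  ---------
  col 0: (0 - 0 borrow-in) - 1 → borrow from next column: (0+2) - 1 = 1, borrow out 1
  col 1: (0 - 1 borrow-in) - 1 → borrow from next column: (-1+2) - 1 = 0, borrow out 1
  col 2: (1 - 1 borrow-in) - 0 → 0 - 0 = 0, borrow out 0
  col 3: (1 - 0 borrow-in) - 1 → 1 - 1 = 0, borrow out 0
  col 4: (1 - 0 borrow-in) - 1 → 1 - 1 = 0, borrow out 0
  col 5: (0 - 0 borrow-in) - 0 → 0 - 0 = 0, borrow out 0
  col 6: (1 - 0 borrow-in) - 1 → 1 - 1 = 0, borrow out 0
  col 7: (1 - 0 borrow-in) - 1 → 1 - 1 = 0, borrow out 0
  col 8: (1 - 0 borrow-in) - 1 → 1 - 1 = 0, borrow out 0
Reading bits MSB→LSB: 000000001
Strip leading zeros: 1
= 1


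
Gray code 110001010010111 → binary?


Gray code: 110001010010111
MSB stays the same: 1
Each subsequent bit = prev_binary XOR current_gray:
  B[1] = 1 XOR 1 = 0
  B[2] = 0 XOR 0 = 0
  B[3] = 0 XOR 0 = 0
  B[4] = 0 XOR 0 = 0
  B[5] = 0 XOR 1 = 1
  B[6] = 1 XOR 0 = 1
  B[7] = 1 XOR 1 = 0
  B[8] = 0 XOR 0 = 0
  B[9] = 0 XOR 0 = 0
  B[10] = 0 XOR 1 = 1
  B[11] = 1 XOR 0 = 1
  B[12] = 1 XOR 1 = 0
  B[13] = 0 XOR 1 = 1
  B[14] = 1 XOR 1 = 0
= 100001100011010 (17178 decimal)


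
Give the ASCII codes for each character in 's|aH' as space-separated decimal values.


String: 's|aH'  (4 characters)
Per-character ASCII lookup:
  's': lowercase starts at 97: 's' = 97 + 18 = 115
  '|': special character: '|' = 124
  'a': lowercase starts at 97: 'a' = 97 + 0 = 97
  'H': uppercase starts at 65: 'H' = 65 + 7 = 72
= 115 124 97 72


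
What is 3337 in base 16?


Divide by 16 repeatedly:
3337 ÷ 16 = 208 remainder 9 (9)
208 ÷ 16 = 13 remainder 0 (0)
13 ÷ 16 = 0 remainder 13 (D)
Reading remainders bottom-up:
= 0xD09


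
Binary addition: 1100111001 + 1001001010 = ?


Align and add column by column (LSB to MSB, carry propagating):
  01100111001
+ 01001001010
  -----------
  col 0: 1 + 0 + 0 (carry in) = 1 → bit 1, carry out 0
  col 1: 0 + 1 + 0 (carry in) = 1 → bit 1, carry out 0
  col 2: 0 + 0 + 0 (carry in) = 0 → bit 0, carry out 0
  col 3: 1 + 1 + 0 (carry in) = 2 → bit 0, carry out 1
  col 4: 1 + 0 + 1 (carry in) = 2 → bit 0, carry out 1
  col 5: 1 + 0 + 1 (carry in) = 2 → bit 0, carry out 1
  col 6: 0 + 1 + 1 (carry in) = 2 → bit 0, carry out 1
  col 7: 0 + 0 + 1 (carry in) = 1 → bit 1, carry out 0
  col 8: 1 + 0 + 0 (carry in) = 1 → bit 1, carry out 0
  col 9: 1 + 1 + 0 (carry in) = 2 → bit 0, carry out 1
  col 10: 0 + 0 + 1 (carry in) = 1 → bit 1, carry out 0
Reading bits MSB→LSB: 10110000011
Strip leading zeros: 10110000011
= 10110000011


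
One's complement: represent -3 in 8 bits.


Original: 00000011
Invert all bits:
  bit 0: 0 → 1
  bit 1: 0 → 1
  bit 2: 0 → 1
  bit 3: 0 → 1
  bit 4: 0 → 1
  bit 5: 0 → 1
  bit 6: 1 → 0
  bit 7: 1 → 0
= 11111100


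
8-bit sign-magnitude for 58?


Sign bit: 0 (positive)
Magnitude: 58 = 0111010
= 00111010


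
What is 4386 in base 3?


Divide by 3 repeatedly:
4386 ÷ 3 = 1462 remainder 0
1462 ÷ 3 = 487 remainder 1
487 ÷ 3 = 162 remainder 1
162 ÷ 3 = 54 remainder 0
54 ÷ 3 = 18 remainder 0
18 ÷ 3 = 6 remainder 0
6 ÷ 3 = 2 remainder 0
2 ÷ 3 = 0 remainder 2
Reading remainders bottom-up:
= 20000110


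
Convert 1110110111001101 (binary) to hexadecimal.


Group into 4-bit nibbles: 1110110111001101
  1110 = E
  1101 = D
  1100 = C
  1101 = D
= 0xEDCD


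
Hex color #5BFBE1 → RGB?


Hex: #5BFBE1
R = 5B₁₆ = 91
G = FB₁₆ = 251
B = E1₁₆ = 225
= RGB(91, 251, 225)


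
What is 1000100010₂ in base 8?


Group into 3-bit groups: 001000100010
  001 = 1
  000 = 0
  100 = 4
  010 = 2
= 0o1042


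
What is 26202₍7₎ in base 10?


Positional values (base 7):
  2 × 7^0 = 2 × 1 = 2
  0 × 7^1 = 0 × 7 = 0
  2 × 7^2 = 2 × 49 = 98
  6 × 7^3 = 6 × 343 = 2058
  2 × 7^4 = 2 × 2401 = 4802
Sum = 2 + 0 + 98 + 2058 + 4802
= 6960


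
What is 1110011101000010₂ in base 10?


Positional values:
Bit 1: 1 × 2^1 = 2
Bit 6: 1 × 2^6 = 64
Bit 8: 1 × 2^8 = 256
Bit 9: 1 × 2^9 = 512
Bit 10: 1 × 2^10 = 1024
Bit 13: 1 × 2^13 = 8192
Bit 14: 1 × 2^14 = 16384
Bit 15: 1 × 2^15 = 32768
Sum = 2 + 64 + 256 + 512 + 1024 + 8192 + 16384 + 32768
= 59202


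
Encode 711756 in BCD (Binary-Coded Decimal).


Each digit → 4-bit binary:
  7 → 0111
  1 → 0001
  1 → 0001
  7 → 0111
  5 → 0101
  6 → 0110
= 0111 0001 0001 0111 0101 0110


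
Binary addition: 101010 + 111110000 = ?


Align and add column by column (LSB to MSB, carry propagating):
  0000101010
+ 0111110000
  ----------
  col 0: 0 + 0 + 0 (carry in) = 0 → bit 0, carry out 0
  col 1: 1 + 0 + 0 (carry in) = 1 → bit 1, carry out 0
  col 2: 0 + 0 + 0 (carry in) = 0 → bit 0, carry out 0
  col 3: 1 + 0 + 0 (carry in) = 1 → bit 1, carry out 0
  col 4: 0 + 1 + 0 (carry in) = 1 → bit 1, carry out 0
  col 5: 1 + 1 + 0 (carry in) = 2 → bit 0, carry out 1
  col 6: 0 + 1 + 1 (carry in) = 2 → bit 0, carry out 1
  col 7: 0 + 1 + 1 (carry in) = 2 → bit 0, carry out 1
  col 8: 0 + 1 + 1 (carry in) = 2 → bit 0, carry out 1
  col 9: 0 + 0 + 1 (carry in) = 1 → bit 1, carry out 0
Reading bits MSB→LSB: 1000011010
Strip leading zeros: 1000011010
= 1000011010


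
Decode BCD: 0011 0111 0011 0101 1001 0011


Each 4-bit group → digit:
  0011 → 3
  0111 → 7
  0011 → 3
  0101 → 5
  1001 → 9
  0011 → 3
= 373593


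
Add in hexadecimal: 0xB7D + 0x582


Align and add column by column (LSB to MSB, each column mod 16 with carry):
  0B7D
+ 0582
  ----
  col 0: D(13) + 2(2) + 0 (carry in) = 15 → F(15), carry out 0
  col 1: 7(7) + 8(8) + 0 (carry in) = 15 → F(15), carry out 0
  col 2: B(11) + 5(5) + 0 (carry in) = 16 → 0(0), carry out 1
  col 3: 0(0) + 0(0) + 1 (carry in) = 1 → 1(1), carry out 0
Reading digits MSB→LSB: 10FF
Strip leading zeros: 10FF
= 0x10FF


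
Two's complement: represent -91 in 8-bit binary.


Original: 01011011
Step 1 - Invert all bits: 10100100
Step 2 - Add 1: 10100100 + 1
= 10100101 (represents -91)


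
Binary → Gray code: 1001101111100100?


Binary: 1001101111100100
Gray code: G = B XOR (B >> 1)
B >> 1 = 0100110111110010
1001101111100100 XOR 0100110111110010:
  1 XOR 0 = 1
  0 XOR 1 = 1
  0 XOR 0 = 0
  1 XOR 0 = 1
  1 XOR 1 = 0
  0 XOR 1 = 1
  1 XOR 0 = 1
  1 XOR 1 = 0
  1 XOR 1 = 0
  1 XOR 1 = 0
  1 XOR 1 = 0
  0 XOR 1 = 1
  0 XOR 0 = 0
  1 XOR 0 = 1
  0 XOR 1 = 1
  0 XOR 0 = 0
= 1101011000010110


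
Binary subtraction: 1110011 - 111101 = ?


Align and subtract column by column (LSB to MSB, borrowing when needed):
  1110011
- 0111101
  -------
  col 0: (1 - 0 borrow-in) - 1 → 1 - 1 = 0, borrow out 0
  col 1: (1 - 0 borrow-in) - 0 → 1 - 0 = 1, borrow out 0
  col 2: (0 - 0 borrow-in) - 1 → borrow from next column: (0+2) - 1 = 1, borrow out 1
  col 3: (0 - 1 borrow-in) - 1 → borrow from next column: (-1+2) - 1 = 0, borrow out 1
  col 4: (1 - 1 borrow-in) - 1 → borrow from next column: (0+2) - 1 = 1, borrow out 1
  col 5: (1 - 1 borrow-in) - 1 → borrow from next column: (0+2) - 1 = 1, borrow out 1
  col 6: (1 - 1 borrow-in) - 0 → 0 - 0 = 0, borrow out 0
Reading bits MSB→LSB: 0110110
Strip leading zeros: 110110
= 110110


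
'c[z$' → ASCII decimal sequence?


String: 'c[z$'  (4 characters)
Per-character ASCII lookup:
  'c': lowercase starts at 97: 'c' = 97 + 2 = 99
  '[': special character: '[' = 91
  'z': lowercase starts at 97: 'z' = 97 + 25 = 122
  '$': special character: '$' = 36
= 99 91 122 36


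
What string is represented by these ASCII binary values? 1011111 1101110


Codes (binary): 1011111 1101110
Per-code ASCII lookup:
  1011111 = 95  (special character) → '_'
  1101110 = 110  (range 97-122: lowercase, 110 - 97 = 13) → 'n'
= '_n'


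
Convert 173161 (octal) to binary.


Each octal digit → 3 binary bits:
  1 = 001
  7 = 111
  3 = 011
  1 = 001
  6 = 110
  1 = 001
Concatenate: 001 111 011 001 110 001
= 001111011001110001


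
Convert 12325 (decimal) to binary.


Divide by 2 repeatedly:
12325 ÷ 2 = 6162 remainder 1
6162 ÷ 2 = 3081 remainder 0
3081 ÷ 2 = 1540 remainder 1
1540 ÷ 2 = 770 remainder 0
770 ÷ 2 = 385 remainder 0
385 ÷ 2 = 192 remainder 1
192 ÷ 2 = 96 remainder 0
96 ÷ 2 = 48 remainder 0
48 ÷ 2 = 24 remainder 0
24 ÷ 2 = 12 remainder 0
12 ÷ 2 = 6 remainder 0
6 ÷ 2 = 3 remainder 0
3 ÷ 2 = 1 remainder 1
1 ÷ 2 = 0 remainder 1
Reading remainders bottom-up:
= 11000000100101


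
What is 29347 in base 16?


Divide by 16 repeatedly:
29347 ÷ 16 = 1834 remainder 3 (3)
1834 ÷ 16 = 114 remainder 10 (A)
114 ÷ 16 = 7 remainder 2 (2)
7 ÷ 16 = 0 remainder 7 (7)
Reading remainders bottom-up:
= 0x72A3


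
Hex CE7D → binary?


Each hex digit → 4 binary bits:
  C = 1100
  E = 1110
  7 = 0111
  D = 1101
Concatenate: 1100 1110 0111 1101
= 1100111001111101


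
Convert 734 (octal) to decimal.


Positional values:
Position 0: 4 × 8^0 = 4
Position 1: 3 × 8^1 = 24
Position 2: 7 × 8^2 = 448
Sum = 4 + 24 + 448
= 476


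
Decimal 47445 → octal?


Divide by 8 repeatedly:
47445 ÷ 8 = 5930 remainder 5
5930 ÷ 8 = 741 remainder 2
741 ÷ 8 = 92 remainder 5
92 ÷ 8 = 11 remainder 4
11 ÷ 8 = 1 remainder 3
1 ÷ 8 = 0 remainder 1
Reading remainders bottom-up:
= 0o134525


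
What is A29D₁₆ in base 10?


Positional values:
Position 0: D × 16^0 = 13 × 1 = 13
Position 1: 9 × 16^1 = 9 × 16 = 144
Position 2: 2 × 16^2 = 2 × 256 = 512
Position 3: A × 16^3 = 10 × 4096 = 40960
Sum = 13 + 144 + 512 + 40960
= 41629


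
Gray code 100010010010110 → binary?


Gray code: 100010010010110
MSB stays the same: 1
Each subsequent bit = prev_binary XOR current_gray:
  B[1] = 1 XOR 0 = 1
  B[2] = 1 XOR 0 = 1
  B[3] = 1 XOR 0 = 1
  B[4] = 1 XOR 1 = 0
  B[5] = 0 XOR 0 = 0
  B[6] = 0 XOR 0 = 0
  B[7] = 0 XOR 1 = 1
  B[8] = 1 XOR 0 = 1
  B[9] = 1 XOR 0 = 1
  B[10] = 1 XOR 1 = 0
  B[11] = 0 XOR 0 = 0
  B[12] = 0 XOR 1 = 1
  B[13] = 1 XOR 1 = 0
  B[14] = 0 XOR 0 = 0
= 111100011100100 (30948 decimal)


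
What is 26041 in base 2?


Divide by 2 repeatedly:
26041 ÷ 2 = 13020 remainder 1
13020 ÷ 2 = 6510 remainder 0
6510 ÷ 2 = 3255 remainder 0
3255 ÷ 2 = 1627 remainder 1
1627 ÷ 2 = 813 remainder 1
813 ÷ 2 = 406 remainder 1
406 ÷ 2 = 203 remainder 0
203 ÷ 2 = 101 remainder 1
101 ÷ 2 = 50 remainder 1
50 ÷ 2 = 25 remainder 0
25 ÷ 2 = 12 remainder 1
12 ÷ 2 = 6 remainder 0
6 ÷ 2 = 3 remainder 0
3 ÷ 2 = 1 remainder 1
1 ÷ 2 = 0 remainder 1
Reading remainders bottom-up:
= 110010110111001


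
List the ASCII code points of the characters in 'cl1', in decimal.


String: 'cl1'  (3 characters)
Per-character ASCII lookup:
  'c': lowercase starts at 97: 'c' = 97 + 2 = 99
  'l': lowercase starts at 97: 'l' = 97 + 11 = 108
  '1': digits start at 48: '1' = 48 + 1 = 49
= 99 108 49


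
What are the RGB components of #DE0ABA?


Hex: #DE0ABA
R = DE₁₆ = 222
G = 0A₁₆ = 10
B = BA₁₆ = 186
= RGB(222, 10, 186)


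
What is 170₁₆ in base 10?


Positional values:
Position 0: 0 × 16^0 = 0 × 1 = 0
Position 1: 7 × 16^1 = 7 × 16 = 112
Position 2: 1 × 16^2 = 1 × 256 = 256
Sum = 0 + 112 + 256
= 368


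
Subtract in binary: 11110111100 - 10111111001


Align and subtract column by column (LSB to MSB, borrowing when needed):
  11110111100
- 10111111001
  -----------
  col 0: (0 - 0 borrow-in) - 1 → borrow from next column: (0+2) - 1 = 1, borrow out 1
  col 1: (0 - 1 borrow-in) - 0 → borrow from next column: (-1+2) - 0 = 1, borrow out 1
  col 2: (1 - 1 borrow-in) - 0 → 0 - 0 = 0, borrow out 0
  col 3: (1 - 0 borrow-in) - 1 → 1 - 1 = 0, borrow out 0
  col 4: (1 - 0 borrow-in) - 1 → 1 - 1 = 0, borrow out 0
  col 5: (1 - 0 borrow-in) - 1 → 1 - 1 = 0, borrow out 0
  col 6: (0 - 0 borrow-in) - 1 → borrow from next column: (0+2) - 1 = 1, borrow out 1
  col 7: (1 - 1 borrow-in) - 1 → borrow from next column: (0+2) - 1 = 1, borrow out 1
  col 8: (1 - 1 borrow-in) - 1 → borrow from next column: (0+2) - 1 = 1, borrow out 1
  col 9: (1 - 1 borrow-in) - 0 → 0 - 0 = 0, borrow out 0
  col 10: (1 - 0 borrow-in) - 1 → 1 - 1 = 0, borrow out 0
Reading bits MSB→LSB: 00111000011
Strip leading zeros: 111000011
= 111000011


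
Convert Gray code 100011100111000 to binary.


Gray code: 100011100111000
MSB stays the same: 1
Each subsequent bit = prev_binary XOR current_gray:
  B[1] = 1 XOR 0 = 1
  B[2] = 1 XOR 0 = 1
  B[3] = 1 XOR 0 = 1
  B[4] = 1 XOR 1 = 0
  B[5] = 0 XOR 1 = 1
  B[6] = 1 XOR 1 = 0
  B[7] = 0 XOR 0 = 0
  B[8] = 0 XOR 0 = 0
  B[9] = 0 XOR 1 = 1
  B[10] = 1 XOR 1 = 0
  B[11] = 0 XOR 1 = 1
  B[12] = 1 XOR 0 = 1
  B[13] = 1 XOR 0 = 1
  B[14] = 1 XOR 0 = 1
= 111101000101111 (31279 decimal)


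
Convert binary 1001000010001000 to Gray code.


Binary: 1001000010001000
Gray code: G = B XOR (B >> 1)
B >> 1 = 0100100001000100
1001000010001000 XOR 0100100001000100:
  1 XOR 0 = 1
  0 XOR 1 = 1
  0 XOR 0 = 0
  1 XOR 0 = 1
  0 XOR 1 = 1
  0 XOR 0 = 0
  0 XOR 0 = 0
  0 XOR 0 = 0
  1 XOR 0 = 1
  0 XOR 1 = 1
  0 XOR 0 = 0
  0 XOR 0 = 0
  1 XOR 0 = 1
  0 XOR 1 = 1
  0 XOR 0 = 0
  0 XOR 0 = 0
= 1101100011001100


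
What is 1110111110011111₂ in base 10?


Positional values:
Bit 0: 1 × 2^0 = 1
Bit 1: 1 × 2^1 = 2
Bit 2: 1 × 2^2 = 4
Bit 3: 1 × 2^3 = 8
Bit 4: 1 × 2^4 = 16
Bit 7: 1 × 2^7 = 128
Bit 8: 1 × 2^8 = 256
Bit 9: 1 × 2^9 = 512
Bit 10: 1 × 2^10 = 1024
Bit 11: 1 × 2^11 = 2048
Bit 13: 1 × 2^13 = 8192
Bit 14: 1 × 2^14 = 16384
Bit 15: 1 × 2^15 = 32768
Sum = 1 + 2 + 4 + 8 + 16 + 128 + 256 + 512 + 1024 + 2048 + 8192 + 16384 + 32768
= 61343


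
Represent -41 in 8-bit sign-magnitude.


Sign bit: 1 (negative)
Magnitude: 41 = 0101001
= 10101001


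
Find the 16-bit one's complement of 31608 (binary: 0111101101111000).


Original: 0111101101111000
Invert all bits:
  bit 0: 0 → 1
  bit 1: 1 → 0
  bit 2: 1 → 0
  bit 3: 1 → 0
  bit 4: 1 → 0
  bit 5: 0 → 1
  bit 6: 1 → 0
  bit 7: 1 → 0
  bit 8: 0 → 1
  bit 9: 1 → 0
  bit 10: 1 → 0
  bit 11: 1 → 0
  bit 12: 1 → 0
  bit 13: 0 → 1
  bit 14: 0 → 1
  bit 15: 0 → 1
= 1000010010000111


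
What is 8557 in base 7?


Divide by 7 repeatedly:
8557 ÷ 7 = 1222 remainder 3
1222 ÷ 7 = 174 remainder 4
174 ÷ 7 = 24 remainder 6
24 ÷ 7 = 3 remainder 3
3 ÷ 7 = 0 remainder 3
Reading remainders bottom-up:
= 33643


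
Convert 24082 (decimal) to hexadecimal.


Divide by 16 repeatedly:
24082 ÷ 16 = 1505 remainder 2 (2)
1505 ÷ 16 = 94 remainder 1 (1)
94 ÷ 16 = 5 remainder 14 (E)
5 ÷ 16 = 0 remainder 5 (5)
Reading remainders bottom-up:
= 0x5E12


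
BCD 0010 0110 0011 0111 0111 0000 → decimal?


Each 4-bit group → digit:
  0010 → 2
  0110 → 6
  0011 → 3
  0111 → 7
  0111 → 7
  0000 → 0
= 263770


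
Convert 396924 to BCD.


Each digit → 4-bit binary:
  3 → 0011
  9 → 1001
  6 → 0110
  9 → 1001
  2 → 0010
  4 → 0100
= 0011 1001 0110 1001 0010 0100


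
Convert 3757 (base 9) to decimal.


Positional values (base 9):
  7 × 9^0 = 7 × 1 = 7
  5 × 9^1 = 5 × 9 = 45
  7 × 9^2 = 7 × 81 = 567
  3 × 9^3 = 3 × 729 = 2187
Sum = 7 + 45 + 567 + 2187
= 2806


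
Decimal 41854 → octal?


Divide by 8 repeatedly:
41854 ÷ 8 = 5231 remainder 6
5231 ÷ 8 = 653 remainder 7
653 ÷ 8 = 81 remainder 5
81 ÷ 8 = 10 remainder 1
10 ÷ 8 = 1 remainder 2
1 ÷ 8 = 0 remainder 1
Reading remainders bottom-up:
= 0o121576


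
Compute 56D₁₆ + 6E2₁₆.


Align and add column by column (LSB to MSB, each column mod 16 with carry):
  056D
+ 06E2
  ----
  col 0: D(13) + 2(2) + 0 (carry in) = 15 → F(15), carry out 0
  col 1: 6(6) + E(14) + 0 (carry in) = 20 → 4(4), carry out 1
  col 2: 5(5) + 6(6) + 1 (carry in) = 12 → C(12), carry out 0
  col 3: 0(0) + 0(0) + 0 (carry in) = 0 → 0(0), carry out 0
Reading digits MSB→LSB: 0C4F
Strip leading zeros: C4F
= 0xC4F


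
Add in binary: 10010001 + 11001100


Align and add column by column (LSB to MSB, carry propagating):
  010010001
+ 011001100
  ---------
  col 0: 1 + 0 + 0 (carry in) = 1 → bit 1, carry out 0
  col 1: 0 + 0 + 0 (carry in) = 0 → bit 0, carry out 0
  col 2: 0 + 1 + 0 (carry in) = 1 → bit 1, carry out 0
  col 3: 0 + 1 + 0 (carry in) = 1 → bit 1, carry out 0
  col 4: 1 + 0 + 0 (carry in) = 1 → bit 1, carry out 0
  col 5: 0 + 0 + 0 (carry in) = 0 → bit 0, carry out 0
  col 6: 0 + 1 + 0 (carry in) = 1 → bit 1, carry out 0
  col 7: 1 + 1 + 0 (carry in) = 2 → bit 0, carry out 1
  col 8: 0 + 0 + 1 (carry in) = 1 → bit 1, carry out 0
Reading bits MSB→LSB: 101011101
Strip leading zeros: 101011101
= 101011101


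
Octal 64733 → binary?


Each octal digit → 3 binary bits:
  6 = 110
  4 = 100
  7 = 111
  3 = 011
  3 = 011
Concatenate: 110 100 111 011 011
= 110100111011011


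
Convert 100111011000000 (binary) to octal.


Group into 3-bit groups: 100111011000000
  100 = 4
  111 = 7
  011 = 3
  000 = 0
  000 = 0
= 0o47300


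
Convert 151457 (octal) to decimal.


Positional values:
Position 0: 7 × 8^0 = 7
Position 1: 5 × 8^1 = 40
Position 2: 4 × 8^2 = 256
Position 3: 1 × 8^3 = 512
Position 4: 5 × 8^4 = 20480
Position 5: 1 × 8^5 = 32768
Sum = 7 + 40 + 256 + 512 + 20480 + 32768
= 54063


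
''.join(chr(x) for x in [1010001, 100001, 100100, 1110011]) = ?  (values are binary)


Codes (binary): 1010001 100001 100100 1110011
Per-code ASCII lookup:
  1010001 = 81  (range 65-90: uppercase, 81 - 65 = 16) → 'Q'
  100001 = 33  (special character) → '!'
  100100 = 36  (special character) → '$'
  1110011 = 115  (range 97-122: lowercase, 115 - 97 = 18) → 's'
= 'Q!$s'


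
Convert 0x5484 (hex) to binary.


Each hex digit → 4 binary bits:
  5 = 0101
  4 = 0100
  8 = 1000
  4 = 0100
Concatenate: 0101 0100 1000 0100
= 0101010010000100


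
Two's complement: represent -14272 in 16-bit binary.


Original: 0011011111000000
Step 1 - Invert all bits: 1100100000111111
Step 2 - Add 1: 1100100000111111 + 1
= 1100100001000000 (represents -14272)


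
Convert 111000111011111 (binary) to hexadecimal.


Group into 4-bit nibbles: 0111000111011111
  0111 = 7
  0001 = 1
  1101 = D
  1111 = F
= 0x71DF


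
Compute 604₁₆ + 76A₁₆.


Align and add column by column (LSB to MSB, each column mod 16 with carry):
  0604
+ 076A
  ----
  col 0: 4(4) + A(10) + 0 (carry in) = 14 → E(14), carry out 0
  col 1: 0(0) + 6(6) + 0 (carry in) = 6 → 6(6), carry out 0
  col 2: 6(6) + 7(7) + 0 (carry in) = 13 → D(13), carry out 0
  col 3: 0(0) + 0(0) + 0 (carry in) = 0 → 0(0), carry out 0
Reading digits MSB→LSB: 0D6E
Strip leading zeros: D6E
= 0xD6E


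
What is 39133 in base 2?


Divide by 2 repeatedly:
39133 ÷ 2 = 19566 remainder 1
19566 ÷ 2 = 9783 remainder 0
9783 ÷ 2 = 4891 remainder 1
4891 ÷ 2 = 2445 remainder 1
2445 ÷ 2 = 1222 remainder 1
1222 ÷ 2 = 611 remainder 0
611 ÷ 2 = 305 remainder 1
305 ÷ 2 = 152 remainder 1
152 ÷ 2 = 76 remainder 0
76 ÷ 2 = 38 remainder 0
38 ÷ 2 = 19 remainder 0
19 ÷ 2 = 9 remainder 1
9 ÷ 2 = 4 remainder 1
4 ÷ 2 = 2 remainder 0
2 ÷ 2 = 1 remainder 0
1 ÷ 2 = 0 remainder 1
Reading remainders bottom-up:
= 1001100011011101


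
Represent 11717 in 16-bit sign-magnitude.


Sign bit: 0 (positive)
Magnitude: 11717 = 010110111000101
= 0010110111000101


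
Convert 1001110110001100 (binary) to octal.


Group into 3-bit groups: 001001110110001100
  001 = 1
  001 = 1
  110 = 6
  110 = 6
  001 = 1
  100 = 4
= 0o116614


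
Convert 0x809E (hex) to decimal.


Positional values:
Position 0: E × 16^0 = 14 × 1 = 14
Position 1: 9 × 16^1 = 9 × 16 = 144
Position 2: 0 × 16^2 = 0 × 256 = 0
Position 3: 8 × 16^3 = 8 × 4096 = 32768
Sum = 14 + 144 + 0 + 32768
= 32926


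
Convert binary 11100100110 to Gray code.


Binary: 11100100110
Gray code: G = B XOR (B >> 1)
B >> 1 = 01110010011
11100100110 XOR 01110010011:
  1 XOR 0 = 1
  1 XOR 1 = 0
  1 XOR 1 = 0
  0 XOR 1 = 1
  0 XOR 0 = 0
  1 XOR 0 = 1
  0 XOR 1 = 1
  0 XOR 0 = 0
  1 XOR 0 = 1
  1 XOR 1 = 0
  0 XOR 1 = 1
= 10010110101


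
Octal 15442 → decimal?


Positional values:
Position 0: 2 × 8^0 = 2
Position 1: 4 × 8^1 = 32
Position 2: 4 × 8^2 = 256
Position 3: 5 × 8^3 = 2560
Position 4: 1 × 8^4 = 4096
Sum = 2 + 32 + 256 + 2560 + 4096
= 6946


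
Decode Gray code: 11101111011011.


Gray code: 11101111011011
MSB stays the same: 1
Each subsequent bit = prev_binary XOR current_gray:
  B[1] = 1 XOR 1 = 0
  B[2] = 0 XOR 1 = 1
  B[3] = 1 XOR 0 = 1
  B[4] = 1 XOR 1 = 0
  B[5] = 0 XOR 1 = 1
  B[6] = 1 XOR 1 = 0
  B[7] = 0 XOR 1 = 1
  B[8] = 1 XOR 0 = 1
  B[9] = 1 XOR 1 = 0
  B[10] = 0 XOR 1 = 1
  B[11] = 1 XOR 0 = 1
  B[12] = 1 XOR 1 = 0
  B[13] = 0 XOR 1 = 1
= 10110101101101 (11629 decimal)


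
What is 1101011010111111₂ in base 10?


Positional values:
Bit 0: 1 × 2^0 = 1
Bit 1: 1 × 2^1 = 2
Bit 2: 1 × 2^2 = 4
Bit 3: 1 × 2^3 = 8
Bit 4: 1 × 2^4 = 16
Bit 5: 1 × 2^5 = 32
Bit 7: 1 × 2^7 = 128
Bit 9: 1 × 2^9 = 512
Bit 10: 1 × 2^10 = 1024
Bit 12: 1 × 2^12 = 4096
Bit 14: 1 × 2^14 = 16384
Bit 15: 1 × 2^15 = 32768
Sum = 1 + 2 + 4 + 8 + 16 + 32 + 128 + 512 + 1024 + 4096 + 16384 + 32768
= 54975


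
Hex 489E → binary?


Each hex digit → 4 binary bits:
  4 = 0100
  8 = 1000
  9 = 1001
  E = 1110
Concatenate: 0100 1000 1001 1110
= 0100100010011110


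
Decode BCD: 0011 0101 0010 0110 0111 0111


Each 4-bit group → digit:
  0011 → 3
  0101 → 5
  0010 → 2
  0110 → 6
  0111 → 7
  0111 → 7
= 352677


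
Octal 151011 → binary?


Each octal digit → 3 binary bits:
  1 = 001
  5 = 101
  1 = 001
  0 = 000
  1 = 001
  1 = 001
Concatenate: 001 101 001 000 001 001
= 001101001000001001


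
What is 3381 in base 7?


Divide by 7 repeatedly:
3381 ÷ 7 = 483 remainder 0
483 ÷ 7 = 69 remainder 0
69 ÷ 7 = 9 remainder 6
9 ÷ 7 = 1 remainder 2
1 ÷ 7 = 0 remainder 1
Reading remainders bottom-up:
= 12600


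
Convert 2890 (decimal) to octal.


Divide by 8 repeatedly:
2890 ÷ 8 = 361 remainder 2
361 ÷ 8 = 45 remainder 1
45 ÷ 8 = 5 remainder 5
5 ÷ 8 = 0 remainder 5
Reading remainders bottom-up:
= 0o5512


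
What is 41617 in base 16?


Divide by 16 repeatedly:
41617 ÷ 16 = 2601 remainder 1 (1)
2601 ÷ 16 = 162 remainder 9 (9)
162 ÷ 16 = 10 remainder 2 (2)
10 ÷ 16 = 0 remainder 10 (A)
Reading remainders bottom-up:
= 0xA291


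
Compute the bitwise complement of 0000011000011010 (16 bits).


Original: 0000011000011010
Invert all bits:
  bit 0: 0 → 1
  bit 1: 0 → 1
  bit 2: 0 → 1
  bit 3: 0 → 1
  bit 4: 0 → 1
  bit 5: 1 → 0
  bit 6: 1 → 0
  bit 7: 0 → 1
  bit 8: 0 → 1
  bit 9: 0 → 1
  bit 10: 0 → 1
  bit 11: 1 → 0
  bit 12: 1 → 0
  bit 13: 0 → 1
  bit 14: 1 → 0
  bit 15: 0 → 1
= 1111100111100101


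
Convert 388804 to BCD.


Each digit → 4-bit binary:
  3 → 0011
  8 → 1000
  8 → 1000
  8 → 1000
  0 → 0000
  4 → 0100
= 0011 1000 1000 1000 0000 0100


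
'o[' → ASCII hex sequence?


String: 'o['  (2 characters)
Per-character ASCII lookup:
  'o': lowercase starts at 97: 'o' = 97 + 14 = 111 → 0x6F
  '[': special character: '[' = 91 → 0x5B
= 0x6F 0x5B


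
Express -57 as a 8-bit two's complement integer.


Original: 00111001
Step 1 - Invert all bits: 11000110
Step 2 - Add 1: 11000110 + 1
= 11000111 (represents -57)


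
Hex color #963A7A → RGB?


Hex: #963A7A
R = 96₁₆ = 150
G = 3A₁₆ = 58
B = 7A₁₆ = 122
= RGB(150, 58, 122)


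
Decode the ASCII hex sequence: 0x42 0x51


Codes (hex): 0x42 0x51
Per-code ASCII lookup:
  0x42 = 66  (range 65-90: uppercase, 66 - 65 = 1) → 'B'
  0x51 = 81  (range 65-90: uppercase, 81 - 65 = 16) → 'Q'
= 'BQ'


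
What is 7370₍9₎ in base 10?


Positional values (base 9):
  0 × 9^0 = 0 × 1 = 0
  7 × 9^1 = 7 × 9 = 63
  3 × 9^2 = 3 × 81 = 243
  7 × 9^3 = 7 × 729 = 5103
Sum = 0 + 63 + 243 + 5103
= 5409


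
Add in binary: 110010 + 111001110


Align and add column by column (LSB to MSB, carry propagating):
  0000110010
+ 0111001110
  ----------
  col 0: 0 + 0 + 0 (carry in) = 0 → bit 0, carry out 0
  col 1: 1 + 1 + 0 (carry in) = 2 → bit 0, carry out 1
  col 2: 0 + 1 + 1 (carry in) = 2 → bit 0, carry out 1
  col 3: 0 + 1 + 1 (carry in) = 2 → bit 0, carry out 1
  col 4: 1 + 0 + 1 (carry in) = 2 → bit 0, carry out 1
  col 5: 1 + 0 + 1 (carry in) = 2 → bit 0, carry out 1
  col 6: 0 + 1 + 1 (carry in) = 2 → bit 0, carry out 1
  col 7: 0 + 1 + 1 (carry in) = 2 → bit 0, carry out 1
  col 8: 0 + 1 + 1 (carry in) = 2 → bit 0, carry out 1
  col 9: 0 + 0 + 1 (carry in) = 1 → bit 1, carry out 0
Reading bits MSB→LSB: 1000000000
Strip leading zeros: 1000000000
= 1000000000


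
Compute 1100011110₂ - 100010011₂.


Align and subtract column by column (LSB to MSB, borrowing when needed):
  1100011110
- 0100010011
  ----------
  col 0: (0 - 0 borrow-in) - 1 → borrow from next column: (0+2) - 1 = 1, borrow out 1
  col 1: (1 - 1 borrow-in) - 1 → borrow from next column: (0+2) - 1 = 1, borrow out 1
  col 2: (1 - 1 borrow-in) - 0 → 0 - 0 = 0, borrow out 0
  col 3: (1 - 0 borrow-in) - 0 → 1 - 0 = 1, borrow out 0
  col 4: (1 - 0 borrow-in) - 1 → 1 - 1 = 0, borrow out 0
  col 5: (0 - 0 borrow-in) - 0 → 0 - 0 = 0, borrow out 0
  col 6: (0 - 0 borrow-in) - 0 → 0 - 0 = 0, borrow out 0
  col 7: (0 - 0 borrow-in) - 0 → 0 - 0 = 0, borrow out 0
  col 8: (1 - 0 borrow-in) - 1 → 1 - 1 = 0, borrow out 0
  col 9: (1 - 0 borrow-in) - 0 → 1 - 0 = 1, borrow out 0
Reading bits MSB→LSB: 1000001011
Strip leading zeros: 1000001011
= 1000001011


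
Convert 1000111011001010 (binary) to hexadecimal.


Group into 4-bit nibbles: 1000111011001010
  1000 = 8
  1110 = E
  1100 = C
  1010 = A
= 0x8ECA


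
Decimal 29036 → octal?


Divide by 8 repeatedly:
29036 ÷ 8 = 3629 remainder 4
3629 ÷ 8 = 453 remainder 5
453 ÷ 8 = 56 remainder 5
56 ÷ 8 = 7 remainder 0
7 ÷ 8 = 0 remainder 7
Reading remainders bottom-up:
= 0o70554


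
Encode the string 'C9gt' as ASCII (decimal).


String: 'C9gt'  (4 characters)
Per-character ASCII lookup:
  'C': uppercase starts at 65: 'C' = 65 + 2 = 67
  '9': digits start at 48: '9' = 48 + 9 = 57
  'g': lowercase starts at 97: 'g' = 97 + 6 = 103
  't': lowercase starts at 97: 't' = 97 + 19 = 116
= 67 57 103 116


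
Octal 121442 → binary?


Each octal digit → 3 binary bits:
  1 = 001
  2 = 010
  1 = 001
  4 = 100
  4 = 100
  2 = 010
Concatenate: 001 010 001 100 100 010
= 001010001100100010


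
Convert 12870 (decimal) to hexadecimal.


Divide by 16 repeatedly:
12870 ÷ 16 = 804 remainder 6 (6)
804 ÷ 16 = 50 remainder 4 (4)
50 ÷ 16 = 3 remainder 2 (2)
3 ÷ 16 = 0 remainder 3 (3)
Reading remainders bottom-up:
= 0x3246


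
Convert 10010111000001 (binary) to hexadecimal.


Group into 4-bit nibbles: 0010010111000001
  0010 = 2
  0101 = 5
  1100 = C
  0001 = 1
= 0x25C1


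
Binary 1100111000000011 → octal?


Group into 3-bit groups: 001100111000000011
  001 = 1
  100 = 4
  111 = 7
  000 = 0
  000 = 0
  011 = 3
= 0o147003


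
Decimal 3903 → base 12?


Divide by 12 repeatedly:
3903 ÷ 12 = 325 remainder 3
325 ÷ 12 = 27 remainder 1
27 ÷ 12 = 2 remainder 3
2 ÷ 12 = 0 remainder 2
Reading remainders bottom-up:
= 2313


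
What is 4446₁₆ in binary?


Each hex digit → 4 binary bits:
  4 = 0100
  4 = 0100
  4 = 0100
  6 = 0110
Concatenate: 0100 0100 0100 0110
= 0100010001000110


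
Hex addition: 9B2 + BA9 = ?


Align and add column by column (LSB to MSB, each column mod 16 with carry):
  09B2
+ 0BA9
  ----
  col 0: 2(2) + 9(9) + 0 (carry in) = 11 → B(11), carry out 0
  col 1: B(11) + A(10) + 0 (carry in) = 21 → 5(5), carry out 1
  col 2: 9(9) + B(11) + 1 (carry in) = 21 → 5(5), carry out 1
  col 3: 0(0) + 0(0) + 1 (carry in) = 1 → 1(1), carry out 0
Reading digits MSB→LSB: 155B
Strip leading zeros: 155B
= 0x155B


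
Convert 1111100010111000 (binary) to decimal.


Positional values:
Bit 3: 1 × 2^3 = 8
Bit 4: 1 × 2^4 = 16
Bit 5: 1 × 2^5 = 32
Bit 7: 1 × 2^7 = 128
Bit 11: 1 × 2^11 = 2048
Bit 12: 1 × 2^12 = 4096
Bit 13: 1 × 2^13 = 8192
Bit 14: 1 × 2^14 = 16384
Bit 15: 1 × 2^15 = 32768
Sum = 8 + 16 + 32 + 128 + 2048 + 4096 + 8192 + 16384 + 32768
= 63672


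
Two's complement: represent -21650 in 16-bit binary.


Original: 0101010010010010
Step 1 - Invert all bits: 1010101101101101
Step 2 - Add 1: 1010101101101101 + 1
= 1010101101101110 (represents -21650)


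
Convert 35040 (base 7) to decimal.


Positional values (base 7):
  0 × 7^0 = 0 × 1 = 0
  4 × 7^1 = 4 × 7 = 28
  0 × 7^2 = 0 × 49 = 0
  5 × 7^3 = 5 × 343 = 1715
  3 × 7^4 = 3 × 2401 = 7203
Sum = 0 + 28 + 0 + 1715 + 7203
= 8946


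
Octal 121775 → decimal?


Positional values:
Position 0: 5 × 8^0 = 5
Position 1: 7 × 8^1 = 56
Position 2: 7 × 8^2 = 448
Position 3: 1 × 8^3 = 512
Position 4: 2 × 8^4 = 8192
Position 5: 1 × 8^5 = 32768
Sum = 5 + 56 + 448 + 512 + 8192 + 32768
= 41981


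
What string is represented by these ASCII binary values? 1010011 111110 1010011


Codes (binary): 1010011 111110 1010011
Per-code ASCII lookup:
  1010011 = 83  (range 65-90: uppercase, 83 - 65 = 18) → 'S'
  111110 = 62  (special character) → '>'
  1010011 = 83  (range 65-90: uppercase, 83 - 65 = 18) → 'S'
= 'S>S'


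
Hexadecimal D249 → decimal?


Positional values:
Position 0: 9 × 16^0 = 9 × 1 = 9
Position 1: 4 × 16^1 = 4 × 16 = 64
Position 2: 2 × 16^2 = 2 × 256 = 512
Position 3: D × 16^3 = 13 × 4096 = 53248
Sum = 9 + 64 + 512 + 53248
= 53833


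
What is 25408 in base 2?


Divide by 2 repeatedly:
25408 ÷ 2 = 12704 remainder 0
12704 ÷ 2 = 6352 remainder 0
6352 ÷ 2 = 3176 remainder 0
3176 ÷ 2 = 1588 remainder 0
1588 ÷ 2 = 794 remainder 0
794 ÷ 2 = 397 remainder 0
397 ÷ 2 = 198 remainder 1
198 ÷ 2 = 99 remainder 0
99 ÷ 2 = 49 remainder 1
49 ÷ 2 = 24 remainder 1
24 ÷ 2 = 12 remainder 0
12 ÷ 2 = 6 remainder 0
6 ÷ 2 = 3 remainder 0
3 ÷ 2 = 1 remainder 1
1 ÷ 2 = 0 remainder 1
Reading remainders bottom-up:
= 110001101000000
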